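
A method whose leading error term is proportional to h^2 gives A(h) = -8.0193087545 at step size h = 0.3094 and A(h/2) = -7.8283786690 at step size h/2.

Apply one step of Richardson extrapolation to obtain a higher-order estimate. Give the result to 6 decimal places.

-7.764735

With r = 2 the leading error scales as h^2, so the weight is 2^2 = 4.
4×(-7.8283786690) = -31.3135146760; (-31.3135146760) − (-8.0193087545) = -23.2942059215
Denominator 4 − 1 = 3.
R = (-23.2942059215)/3 = -7.7647353072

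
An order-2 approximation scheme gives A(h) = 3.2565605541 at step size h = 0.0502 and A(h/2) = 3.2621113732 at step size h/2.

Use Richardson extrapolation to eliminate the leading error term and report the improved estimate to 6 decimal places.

r = 2, so 2^r = 4.
4 × 3.2621113732 − 3.2565605541 = 9.7918849387
9.7918849387 ÷ 3 = 3.2639616462

3.263962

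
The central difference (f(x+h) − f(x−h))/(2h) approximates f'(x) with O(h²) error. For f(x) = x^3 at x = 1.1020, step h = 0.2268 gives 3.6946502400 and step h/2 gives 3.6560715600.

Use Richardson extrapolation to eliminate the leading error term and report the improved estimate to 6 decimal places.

3.643212

Leading term ∝ h^2; use weight 4 = 2^2.
Top: 4(3.6560715600) − (3.6946502400) = 10.9296360000
Denominator 4 − 1 = 3.
R = 10.9296360000/3 = 3.6432120000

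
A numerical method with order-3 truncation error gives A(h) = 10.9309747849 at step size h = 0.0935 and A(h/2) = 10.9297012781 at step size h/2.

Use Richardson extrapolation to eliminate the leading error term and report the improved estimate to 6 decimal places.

Method order is 3; weight 2^3 = 8.
8×10.9297012781 − 10.9309747849 = 76.5066354399
Divide by 2^3 − 1 = 7.
Result: 10.9295193486

10.929519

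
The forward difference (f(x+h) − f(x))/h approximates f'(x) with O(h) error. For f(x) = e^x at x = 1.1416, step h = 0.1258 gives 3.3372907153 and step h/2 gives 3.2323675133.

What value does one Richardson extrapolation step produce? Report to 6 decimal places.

3.127444

r = 1: numerator weight 2, denominator 1.
2·3.2323675133 = 6.4647350266; 6.4647350266 − 3.3372907153 = 3.1274443113
R = 3.1274443113/1 = 3.1274443113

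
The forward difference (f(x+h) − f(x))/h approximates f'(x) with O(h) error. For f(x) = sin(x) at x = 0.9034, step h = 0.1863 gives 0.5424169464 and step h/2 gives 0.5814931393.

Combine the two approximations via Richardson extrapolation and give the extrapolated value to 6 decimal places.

0.620569

Order 1 gives 2^r = 2 and 2^r − 1 = 1.
Numerator 2 × A(h/2) − A(h) = 2 × 0.5814931393 − 0.5424169464 = 0.6205693322
Extrapolated: 0.6205693322 / 1 = 0.6205693322
Shift from A(h/2): +0.0390761929.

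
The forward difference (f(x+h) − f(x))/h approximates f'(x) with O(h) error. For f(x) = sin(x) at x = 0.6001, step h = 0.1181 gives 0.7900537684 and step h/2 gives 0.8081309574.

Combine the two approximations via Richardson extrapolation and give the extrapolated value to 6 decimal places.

0.826208

Leading term ∝ h^1; use weight 2 = 2^1.
Top: 2(0.8081309574) − (0.7900537684) = 0.8262081464
R = 0.8262081464/1 = 0.8262081464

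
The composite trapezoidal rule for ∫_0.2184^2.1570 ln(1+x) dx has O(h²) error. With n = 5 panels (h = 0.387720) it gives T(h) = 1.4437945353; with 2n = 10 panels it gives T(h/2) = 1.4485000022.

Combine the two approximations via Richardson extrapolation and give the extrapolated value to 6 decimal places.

Method order is 2; weight 2^2 = 4.
4×1.4485000022 = 5.7940000088; subtract 1.4437945353 → 4.3502054735
4.3502054735 ÷ 3 = 1.4500684912
Shift from A(h/2): +0.0015684890.

1.450068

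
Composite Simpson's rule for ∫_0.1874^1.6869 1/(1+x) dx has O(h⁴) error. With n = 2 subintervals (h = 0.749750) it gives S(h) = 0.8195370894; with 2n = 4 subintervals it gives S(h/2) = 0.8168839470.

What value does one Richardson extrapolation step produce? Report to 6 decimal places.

0.816707

Leading term ∝ h^4; use weight 16 = 2^4.
Top: 16(0.8168839470) − (0.8195370894) = 12.2506060626
R = 12.2506060626/15 = 0.8167070708
Shift from A(h/2): −0.0001768762.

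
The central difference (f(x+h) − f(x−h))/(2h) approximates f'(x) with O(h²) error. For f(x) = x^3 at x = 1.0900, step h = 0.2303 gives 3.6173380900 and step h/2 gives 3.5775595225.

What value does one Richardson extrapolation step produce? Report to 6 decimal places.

3.564300

With r = 2 the leading error scales as h^2, so the weight is 2^2 = 4.
A(h/2) − A(h) = 3.5775595225 − 3.6173380900 = -0.0397785675
Divide by 2^2 − 1 = 3: (-0.0397785675)/3 = -0.0132595225
R = A(h/2) + (A(h/2) − A(h))/3 = 3.5775595225 − 0.0132595225 = 3.5643000000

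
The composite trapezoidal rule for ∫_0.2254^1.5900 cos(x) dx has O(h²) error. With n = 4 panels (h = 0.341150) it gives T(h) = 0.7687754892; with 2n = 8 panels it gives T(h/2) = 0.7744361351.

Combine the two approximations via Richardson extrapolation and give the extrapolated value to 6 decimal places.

0.776323

Leading term ∝ h^2; use weight 4 = 2^2.
Numerator 4×A(h/2) − A(h) = 4×0.7744361351 − 0.7687754892 = 2.3289690512
Extrapolated: 2.3289690512 / 3 = 0.7763230171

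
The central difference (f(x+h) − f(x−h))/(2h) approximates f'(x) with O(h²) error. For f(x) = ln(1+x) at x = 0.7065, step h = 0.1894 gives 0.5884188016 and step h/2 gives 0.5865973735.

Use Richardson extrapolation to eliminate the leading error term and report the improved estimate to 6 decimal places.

Order 2 gives 2^r = 4 and 2^r − 1 = 3.
4·0.5865973735 = 2.3463894940; 2.3463894940 − 0.5884188016 = 1.7579706924
Denominator 4 − 1 = 3.
Result: 0.5859902308
Correction |R − A(h/2)| = 6.071e-04; gap |A(h/2) − A(h)| = 1.821e-03.

0.585990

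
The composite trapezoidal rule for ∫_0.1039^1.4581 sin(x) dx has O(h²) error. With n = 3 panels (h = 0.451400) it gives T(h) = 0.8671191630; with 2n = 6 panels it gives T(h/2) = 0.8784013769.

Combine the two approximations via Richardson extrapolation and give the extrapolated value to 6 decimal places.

0.882162

r = 2, so 2^r = 4.
2^2·A(h/2) = 3.5136055076; minus A(h) gives 2.6464863446.
Denominator 4 − 1 = 3.
R = 2.6464863446/3 = 0.8821621149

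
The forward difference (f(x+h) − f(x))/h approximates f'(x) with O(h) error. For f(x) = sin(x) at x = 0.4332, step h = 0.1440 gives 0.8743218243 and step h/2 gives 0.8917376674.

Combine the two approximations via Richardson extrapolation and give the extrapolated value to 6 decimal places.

Method order is 1; weight 2^1 = 2.
A(h/2) − A(h) = 0.8917376674 − 0.8743218243 = 0.0174158431
Correction (A(h/2) − A(h))/(2 − 1) = 0.0174158431/1 = 0.0174158431
R = A(h/2) + (A(h/2) − A(h))/1 = 0.8917376674 + 0.0174158431 = 0.9091535105
Correction |R − A(h/2)| = 1.742e-02; gap |A(h/2) − A(h)| = 1.742e-02.

0.909154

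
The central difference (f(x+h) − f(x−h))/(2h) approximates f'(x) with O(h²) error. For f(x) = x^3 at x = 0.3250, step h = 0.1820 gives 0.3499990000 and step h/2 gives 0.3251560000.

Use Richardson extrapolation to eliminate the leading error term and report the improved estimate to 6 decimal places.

r = 2: numerator weight 4, denominator 3.
Difference of the inputs: 0.3251560000 − 0.3499990000 = -0.0248430000
Correction (A(h/2) − A(h))/(4 − 1) = (-0.0248430000)/3 = -0.0082810000
R = A(h/2) + (A(h/2) − A(h))/3 = 0.3251560000 − 0.0082810000 = 0.3168750000

0.316875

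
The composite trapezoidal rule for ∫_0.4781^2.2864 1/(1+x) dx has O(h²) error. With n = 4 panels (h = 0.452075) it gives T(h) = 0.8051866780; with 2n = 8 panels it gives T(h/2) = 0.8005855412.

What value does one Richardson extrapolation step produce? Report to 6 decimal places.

Order 2 gives 2^r = 4 and 2^r − 1 = 3.
Top: 4(0.8005855412) − (0.8051866780) = 2.3971554868
(4 × 0.8005855412 − 0.8051866780)/(4 − 1) = 0.7990518289

0.799052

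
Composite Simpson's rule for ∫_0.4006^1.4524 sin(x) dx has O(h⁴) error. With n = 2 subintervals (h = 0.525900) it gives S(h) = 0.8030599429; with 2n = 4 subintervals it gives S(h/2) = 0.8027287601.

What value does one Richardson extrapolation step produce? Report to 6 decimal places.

r = 4, so 2^r = 16.
Weighted: 12.8436601616 − 0.8030599429 = 12.0406002187
Divide by 2^4 − 1 = 15.
(16·0.8027287601 − 0.8030599429)/(16 − 1) = 0.8027066812
Correction |R − A(h/2)| = 2.208e-05; gap |A(h/2) − A(h)| = 3.312e-04.

0.802707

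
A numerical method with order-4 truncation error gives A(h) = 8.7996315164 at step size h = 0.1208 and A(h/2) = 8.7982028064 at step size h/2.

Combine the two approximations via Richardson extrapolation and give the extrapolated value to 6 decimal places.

r = 4: numerator weight 16, denominator 15.
16 × 8.7982028064 = 140.7712449024; 140.7712449024 − 8.7996315164 = 131.9716133860
R = 131.9716133860/15 = 8.7981075591
Correction |R − A(h/2)| = 9.525e-05; gap |A(h/2) − A(h)| = 1.429e-03.

8.798108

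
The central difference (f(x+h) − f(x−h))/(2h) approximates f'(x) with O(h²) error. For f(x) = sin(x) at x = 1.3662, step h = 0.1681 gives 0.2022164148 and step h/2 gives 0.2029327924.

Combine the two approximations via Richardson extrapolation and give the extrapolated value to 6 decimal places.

r = 2, so 2^r = 4.
4×0.2029327924 − 0.2022164148 = 0.6095147548
Divide by 2^2 − 1 = 3.
Result: 0.2031715849

0.203172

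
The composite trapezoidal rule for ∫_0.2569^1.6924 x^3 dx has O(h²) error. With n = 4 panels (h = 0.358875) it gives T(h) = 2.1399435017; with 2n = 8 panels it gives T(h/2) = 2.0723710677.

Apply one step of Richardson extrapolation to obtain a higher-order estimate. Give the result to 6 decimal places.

2.049847

Method order is 2; weight 2^2 = 4.
4·2.0723710677 − 2.1399435017 = 6.1495407691
Denominator 4 − 1 = 3.
6.1495407691 ÷ 3 = 2.0498469230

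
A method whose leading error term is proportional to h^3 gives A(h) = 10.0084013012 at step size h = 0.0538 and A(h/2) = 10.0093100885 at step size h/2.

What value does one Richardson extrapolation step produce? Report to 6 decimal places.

r = 3, so 2^r = 8.
Numerator 8×A(h/2) − A(h) = 8×10.0093100885 − 10.0084013012 = 70.0660794068
Denominator 8 − 1 = 7.
R = 70.0660794068/7 = 10.0094399153

10.009440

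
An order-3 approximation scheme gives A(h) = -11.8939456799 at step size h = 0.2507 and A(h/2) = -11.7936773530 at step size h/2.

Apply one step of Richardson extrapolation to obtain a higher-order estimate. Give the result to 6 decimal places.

-11.779353

r = 3: numerator weight 8, denominator 7.
Numerator 8*A(h/2) − A(h) = 8*(-11.7936773530) − (-11.8939456799) = -82.4554731441
(-82.4554731441) ÷ 7 = -11.7793533063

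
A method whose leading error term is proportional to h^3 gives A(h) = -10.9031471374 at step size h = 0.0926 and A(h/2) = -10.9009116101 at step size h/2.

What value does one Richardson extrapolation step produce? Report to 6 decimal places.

-10.900592

r = 3, so 2^r = 8.
2^3·A(h/2) = -87.2072928808; minus A(h) gives -76.3041457434.
Denominator 8 − 1 = 7.
So the Richardson estimate is -10.9005922491.
Shift from A(h/2): +0.0003193610.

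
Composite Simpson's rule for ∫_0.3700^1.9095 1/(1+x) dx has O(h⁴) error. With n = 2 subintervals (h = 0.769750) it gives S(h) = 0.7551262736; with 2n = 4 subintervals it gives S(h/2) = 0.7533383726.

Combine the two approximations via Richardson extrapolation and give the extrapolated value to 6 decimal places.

The method has order 4: 2^4 = 16.
16·0.7533383726 = 12.0534139616; 12.0534139616 − 0.7551262736 = 11.2982876880
Divide by 2^4 − 1 = 15.
(16·0.7533383726 − 0.7551262736)/(16 − 1) = 0.7532191792

0.753219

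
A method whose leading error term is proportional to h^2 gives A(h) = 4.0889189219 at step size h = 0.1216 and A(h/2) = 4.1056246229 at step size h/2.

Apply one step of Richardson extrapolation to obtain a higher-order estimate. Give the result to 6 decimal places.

4.111193

Order 2 gives 2^r = 4 and 2^r − 1 = 3.
Weighted: 16.4224984916 − 4.0889189219 = 12.3335795697
Divide by 2^2 − 1 = 3.
So the Richardson estimate is 4.1111931899.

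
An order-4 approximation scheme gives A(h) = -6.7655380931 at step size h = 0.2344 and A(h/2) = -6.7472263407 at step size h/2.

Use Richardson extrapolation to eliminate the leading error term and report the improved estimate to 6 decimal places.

Method order is 4; weight 2^4 = 16.
2^4×A(h/2) = -107.9556214512; minus A(h) gives -101.1900833581.
Extrapolated: (-101.1900833581) / 15 = -6.7460055572

-6.746006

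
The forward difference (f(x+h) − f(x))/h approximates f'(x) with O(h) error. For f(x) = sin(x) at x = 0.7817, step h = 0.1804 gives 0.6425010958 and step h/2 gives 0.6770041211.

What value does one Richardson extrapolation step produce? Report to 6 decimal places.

Method order is 1; weight 2^1 = 2.
Weighted: 1.3540082422 − 0.6425010958 = 0.7115071464
Divide by 2^1 − 1 = 1.
(2 × 0.6770041211 − 0.6425010958)/(2 − 1) = 0.7115071464
Gap between inputs: 3.450e-02; correction applied: +0.0345030253.

0.711507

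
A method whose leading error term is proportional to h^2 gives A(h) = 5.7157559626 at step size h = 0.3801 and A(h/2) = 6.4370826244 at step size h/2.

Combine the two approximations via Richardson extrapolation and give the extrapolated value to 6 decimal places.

r = 2, so 2^r = 4.
Numerator 4·A(h/2) − A(h) = 4·6.4370826244 − 5.7157559626 = 20.0325745350
Extrapolated: 20.0325745350 / 3 = 6.6775248450

6.677525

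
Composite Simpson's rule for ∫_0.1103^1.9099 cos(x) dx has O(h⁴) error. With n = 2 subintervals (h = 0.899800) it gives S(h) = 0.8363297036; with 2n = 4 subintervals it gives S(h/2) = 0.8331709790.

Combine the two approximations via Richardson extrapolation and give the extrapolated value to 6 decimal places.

Error is O(h^4); halving h shrinks it by 2^4 = 16.
16 × 0.8331709790 = 13.3307356640; subtract 0.8363297036 → 12.4944059604
Denominator 16 − 1 = 15.
R = 12.4944059604/15 = 0.8329603974
Shift from A(h/2): −0.0002105816.

0.832960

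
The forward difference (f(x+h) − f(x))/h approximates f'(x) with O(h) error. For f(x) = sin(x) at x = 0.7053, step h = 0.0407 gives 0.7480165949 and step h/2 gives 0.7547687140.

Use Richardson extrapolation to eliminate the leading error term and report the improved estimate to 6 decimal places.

With r = 1 the leading error scales as h^1, so the weight is 2^1 = 2.
2*0.7547687140 − 0.7480165949 = 0.7615208331
R = 0.7615208331/1 = 0.7615208331

0.761521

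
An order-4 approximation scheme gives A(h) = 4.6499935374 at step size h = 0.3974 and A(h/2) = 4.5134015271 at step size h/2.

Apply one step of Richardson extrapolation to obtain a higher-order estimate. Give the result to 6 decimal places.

Error is O(h^4); halving h shrinks it by 2^4 = 16.
Numerator 16·A(h/2) − A(h) = 16·4.5134015271 − 4.6499935374 = 67.5644308962
Divide by 2^4 − 1 = 15.
R = 67.5644308962/15 = 4.5042953931

4.504295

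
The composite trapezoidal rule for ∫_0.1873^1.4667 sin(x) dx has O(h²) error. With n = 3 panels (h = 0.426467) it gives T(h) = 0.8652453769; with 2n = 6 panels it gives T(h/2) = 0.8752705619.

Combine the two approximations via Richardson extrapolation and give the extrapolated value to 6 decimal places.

0.878612

Error is O(h^2); halving h shrinks it by 2^2 = 4.
Weighted: 3.5010822476 − 0.8652453769 = 2.6358368707
2.6358368707 ÷ 3 = 0.8786122902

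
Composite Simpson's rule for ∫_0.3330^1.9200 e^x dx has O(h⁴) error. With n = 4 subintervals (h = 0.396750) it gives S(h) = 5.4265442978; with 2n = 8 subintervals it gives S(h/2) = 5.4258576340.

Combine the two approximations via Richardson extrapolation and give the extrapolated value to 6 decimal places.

5.425812

r = 4, so 2^r = 16.
Difference of the inputs: 5.4258576340 − 5.4265442978 = -0.0006866638
Correction (A(h/2) − A(h))/(16 − 1) = (-0.0006866638)/15 = -0.0000457776
R = A(h/2) + (A(h/2) − A(h))/15 = 5.4258576340 − 0.0000457776 = 5.4258118564
Gap between inputs: 6.867e-04; correction applied: −0.0000457776.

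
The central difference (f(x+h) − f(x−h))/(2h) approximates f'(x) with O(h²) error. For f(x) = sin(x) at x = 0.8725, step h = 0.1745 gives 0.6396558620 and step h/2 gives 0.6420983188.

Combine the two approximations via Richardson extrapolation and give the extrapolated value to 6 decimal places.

Order 2 gives 2^r = 4 and 2^r − 1 = 3.
Difference of the inputs: 0.6420983188 − 0.6396558620 = 0.0024424568
Correction (A(h/2) − A(h))/(4 − 1) = 0.0024424568/3 = 0.0008141523
R = A(h/2) + (A(h/2) − A(h))/3 = 0.6420983188 + 0.0008141523 = 0.6429124711

0.642912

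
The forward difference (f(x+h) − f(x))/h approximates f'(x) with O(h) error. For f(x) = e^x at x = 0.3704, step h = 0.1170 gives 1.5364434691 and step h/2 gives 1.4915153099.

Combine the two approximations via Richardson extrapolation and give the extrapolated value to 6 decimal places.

The method has order 1: 2^1 = 2.
A(h/2) − A(h) = 1.4915153099 − 1.5364434691 = -0.0449281592
Correction (A(h/2) − A(h))/(2 − 1) = (-0.0449281592)/1 = -0.0449281592
R = 1.4915153099 − 0.0449281592 = 1.4465871507
Gap between inputs: 4.493e-02; correction applied: −0.0449281592.

1.446587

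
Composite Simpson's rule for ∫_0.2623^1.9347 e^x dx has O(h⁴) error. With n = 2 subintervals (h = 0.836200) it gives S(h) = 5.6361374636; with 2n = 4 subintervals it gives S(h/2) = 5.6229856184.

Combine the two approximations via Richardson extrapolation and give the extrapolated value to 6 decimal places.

5.622109

With r = 4 the leading error scales as h^4, so the weight is 2^4 = 16.
A(h/2) − A(h) = 5.6229856184 − 5.6361374636 = -0.0131518452
Divide by 2^4 − 1 = 15: (-0.0131518452)/15 = -0.0008767897
R = 5.6229856184 − 0.0008767897 = 5.6221088287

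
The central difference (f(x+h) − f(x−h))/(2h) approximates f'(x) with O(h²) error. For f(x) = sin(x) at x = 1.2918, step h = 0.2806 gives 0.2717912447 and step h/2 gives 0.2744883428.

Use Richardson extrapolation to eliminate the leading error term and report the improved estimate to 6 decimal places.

r = 2: numerator weight 4, denominator 3.
4 × 0.2744883428 − 0.2717912447 = 0.8261621265
Divide by 2^2 − 1 = 3.
Result: 0.2753873755
Correction |R − A(h/2)| = 8.990e-04; gap |A(h/2) − A(h)| = 2.697e-03.

0.275387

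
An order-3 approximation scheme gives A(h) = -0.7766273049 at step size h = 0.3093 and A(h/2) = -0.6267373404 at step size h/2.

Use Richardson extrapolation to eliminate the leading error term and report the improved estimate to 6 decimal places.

r = 3, so 2^r = 8.
Top: 8(-0.6267373404) − (-0.7766273049) = -4.2372714183
R = (-4.2372714183)/7 = -0.6053244883

-0.605324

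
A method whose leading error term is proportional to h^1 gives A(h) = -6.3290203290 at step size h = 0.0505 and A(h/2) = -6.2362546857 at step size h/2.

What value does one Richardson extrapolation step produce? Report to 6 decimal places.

Leading term ∝ h^1; use weight 2 = 2^1.
Weighted: (-12.4725093714) − (-6.3290203290) = -6.1434890424
(2×(-6.2362546857) − (-6.3290203290))/(2 − 1) = -6.1434890424

-6.143489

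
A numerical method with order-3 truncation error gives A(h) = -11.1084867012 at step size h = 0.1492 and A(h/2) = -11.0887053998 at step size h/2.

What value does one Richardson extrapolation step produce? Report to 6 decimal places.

Error is O(h^3); halving h shrinks it by 2^3 = 8.
8*(-11.0887053998) = -88.7096431984; (-88.7096431984) − (-11.1084867012) = -77.6011564972
Extrapolated: (-77.6011564972) / 7 = -11.0858794996
Correction |R − A(h/2)| = 2.826e-03; gap |A(h/2) − A(h)| = 1.978e-02.

-11.085879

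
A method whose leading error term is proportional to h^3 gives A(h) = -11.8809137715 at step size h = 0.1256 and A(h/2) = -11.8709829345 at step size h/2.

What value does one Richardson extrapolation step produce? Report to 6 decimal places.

-11.869564

r = 3: numerator weight 8, denominator 7.
A(h/2) − A(h) = -11.8709829345 − (-11.8809137715) = 0.0099308370
Divide by 2^3 − 1 = 7: 0.0099308370/7 = 0.0014186910
R = -11.8709829345 + 0.0014186910 = -11.8695642435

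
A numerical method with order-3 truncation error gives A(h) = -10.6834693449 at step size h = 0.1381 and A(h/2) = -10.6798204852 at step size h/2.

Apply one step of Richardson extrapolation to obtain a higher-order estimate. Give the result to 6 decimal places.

Error is O(h^3); halving h shrinks it by 2^3 = 8.
Top: 8(-10.6798204852) − (-10.6834693449) = -74.7550945367
Denominator 8 − 1 = 7.
R = (-74.7550945367)/7 = -10.6792992195
Gap between inputs: 3.649e-03; correction applied: +0.0005212657.

-10.679299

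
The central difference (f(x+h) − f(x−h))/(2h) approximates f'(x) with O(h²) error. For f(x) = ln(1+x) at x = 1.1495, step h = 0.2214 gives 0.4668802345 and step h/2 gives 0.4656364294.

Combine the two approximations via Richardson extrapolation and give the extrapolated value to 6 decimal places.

0.465222

With r = 2 the leading error scales as h^2, so the weight is 2^2 = 4.
Difference of the inputs: 0.4656364294 − 0.4668802345 = -0.0012438051
Divide by 2^2 − 1 = 3: (-0.0012438051)/3 = -0.0004146017
R = A(h/2) + (A(h/2) − A(h))/3 = 0.4656364294 − 0.0004146017 = 0.4652218277
Correction |R − A(h/2)| = 4.146e-04; gap |A(h/2) − A(h)| = 1.244e-03.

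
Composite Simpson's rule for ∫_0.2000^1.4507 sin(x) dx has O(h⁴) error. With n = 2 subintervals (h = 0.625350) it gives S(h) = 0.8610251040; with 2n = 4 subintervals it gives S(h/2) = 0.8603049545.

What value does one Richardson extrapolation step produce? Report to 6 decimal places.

0.860257

r = 4: numerator weight 16, denominator 15.
16×0.8603049545 − 0.8610251040 = 12.9038541680
R = 12.9038541680/15 = 0.8602569445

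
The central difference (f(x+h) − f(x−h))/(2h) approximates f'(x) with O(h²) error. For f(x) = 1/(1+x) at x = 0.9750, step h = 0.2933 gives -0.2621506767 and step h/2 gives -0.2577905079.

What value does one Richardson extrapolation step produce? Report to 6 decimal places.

-0.256337

r = 2: numerator weight 4, denominator 3.
Weighted: (-1.0311620316) − (-0.2621506767) = -0.7690113549
(4 × (-0.2577905079) − (-0.2621506767))/(4 − 1) = -0.2563371183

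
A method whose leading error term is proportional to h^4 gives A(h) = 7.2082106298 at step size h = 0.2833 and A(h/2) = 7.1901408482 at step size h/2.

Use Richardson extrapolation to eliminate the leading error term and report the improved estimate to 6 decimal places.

Error is O(h^4); halving h shrinks it by 2^4 = 16.
Numerator 16×A(h/2) − A(h) = 16×7.1901408482 − 7.2082106298 = 107.8340429414
Divide by 2^4 − 1 = 15.
107.8340429414 ÷ 15 = 7.1889361961
Gap between inputs: 1.807e-02; correction applied: −0.0012046521.

7.188936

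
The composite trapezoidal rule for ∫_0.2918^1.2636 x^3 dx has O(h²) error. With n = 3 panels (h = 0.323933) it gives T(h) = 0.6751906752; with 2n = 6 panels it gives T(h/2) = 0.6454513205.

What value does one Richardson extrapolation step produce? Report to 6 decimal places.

0.635538

Order 2 gives 2^r = 4 and 2^r − 1 = 3.
Weighted: 2.5818052820 − 0.6751906752 = 1.9066146068
Divide by 2^2 − 1 = 3.
1.9066146068 ÷ 3 = 0.6355382023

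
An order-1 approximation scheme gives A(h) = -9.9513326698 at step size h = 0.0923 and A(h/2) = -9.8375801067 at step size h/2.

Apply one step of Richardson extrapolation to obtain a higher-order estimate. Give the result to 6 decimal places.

-9.723828

The method has order 1: 2^1 = 2.
2*(-9.8375801067) − (-9.9513326698) = -9.7238275436
Divide by 2^1 − 1 = 1.
(-9.7238275436) ÷ 1 = -9.7238275436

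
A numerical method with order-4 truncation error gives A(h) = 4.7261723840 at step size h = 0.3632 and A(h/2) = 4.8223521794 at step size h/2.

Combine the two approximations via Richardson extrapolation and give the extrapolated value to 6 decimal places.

4.828764

With r = 4 the leading error scales as h^4, so the weight is 2^4 = 16.
16·4.8223521794 = 77.1576348704; subtract 4.7261723840 → 72.4314624864
(16·4.8223521794 − 4.7261723840)/(16 − 1) = 4.8287641658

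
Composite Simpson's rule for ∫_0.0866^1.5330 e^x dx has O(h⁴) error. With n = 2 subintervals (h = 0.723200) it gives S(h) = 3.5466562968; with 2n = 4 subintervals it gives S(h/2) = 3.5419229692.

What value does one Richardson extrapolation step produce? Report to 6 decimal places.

3.541607

The method has order 4: 2^4 = 16.
Difference of the inputs: 3.5419229692 − 3.5466562968 = -0.0047333276
Divide by 2^4 − 1 = 15: (-0.0047333276)/15 = -0.0003155552
R = A(h/2) + (A(h/2) − A(h))/15 = 3.5419229692 − 0.0003155552 = 3.5416074140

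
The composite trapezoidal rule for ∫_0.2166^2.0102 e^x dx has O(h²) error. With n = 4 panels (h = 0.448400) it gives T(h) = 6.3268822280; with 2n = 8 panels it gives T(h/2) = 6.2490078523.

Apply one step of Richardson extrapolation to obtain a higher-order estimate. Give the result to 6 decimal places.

Leading term ∝ h^2; use weight 4 = 2^2.
Top: 4(6.2490078523) − (6.3268822280) = 18.6691491812
Denominator 4 − 1 = 3.
Extrapolated: 18.6691491812 / 3 = 6.2230497271

6.223050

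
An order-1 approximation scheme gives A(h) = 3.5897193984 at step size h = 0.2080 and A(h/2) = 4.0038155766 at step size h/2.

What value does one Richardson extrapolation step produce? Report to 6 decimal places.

r = 1, so 2^r = 2.
2·4.0038155766 = 8.0076311532; 8.0076311532 − 3.5897193984 = 4.4179117548
Divide by 2^1 − 1 = 1.
So the Richardson estimate is 4.4179117548.
Shift from A(h/2): +0.4140961782.

4.417912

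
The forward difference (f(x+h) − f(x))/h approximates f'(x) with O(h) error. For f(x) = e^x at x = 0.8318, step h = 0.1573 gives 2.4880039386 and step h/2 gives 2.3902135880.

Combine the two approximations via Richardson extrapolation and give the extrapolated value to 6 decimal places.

Order 1 gives 2^r = 2 and 2^r − 1 = 1.
2·2.3902135880 = 4.7804271760; 4.7804271760 − 2.4880039386 = 2.2924232374
Denominator 2 − 1 = 1.
Result: 2.2924232374

2.292423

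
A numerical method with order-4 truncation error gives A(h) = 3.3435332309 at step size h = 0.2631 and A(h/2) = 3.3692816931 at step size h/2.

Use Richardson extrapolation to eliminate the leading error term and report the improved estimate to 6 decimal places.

The method has order 4: 2^4 = 16.
2^4 × A(h/2) = 53.9085070896; minus A(h) gives 50.5649738587.
Divide by 2^4 − 1 = 15.
Result: 3.3709982572

3.370998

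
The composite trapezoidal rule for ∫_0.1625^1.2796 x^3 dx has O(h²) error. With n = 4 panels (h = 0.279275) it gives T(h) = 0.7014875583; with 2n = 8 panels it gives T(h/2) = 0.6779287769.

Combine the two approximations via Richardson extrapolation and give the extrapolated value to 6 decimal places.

0.670076

The method has order 2: 2^2 = 4.
4*0.6779287769 = 2.7117151076; subtract 0.7014875583 → 2.0102275493
R = 2.0102275493/3 = 0.6700758498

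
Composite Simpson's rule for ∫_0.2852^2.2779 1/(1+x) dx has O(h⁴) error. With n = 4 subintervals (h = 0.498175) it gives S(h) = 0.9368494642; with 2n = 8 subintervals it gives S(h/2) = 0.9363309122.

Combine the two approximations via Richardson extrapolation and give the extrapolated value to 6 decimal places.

0.936296

Method order is 4; weight 2^4 = 16.
Numerator 16*A(h/2) − A(h) = 16*0.9363309122 − 0.9368494642 = 14.0444451310
Divide by 2^4 − 1 = 15.
Extrapolated: 14.0444451310 / 15 = 0.9362963421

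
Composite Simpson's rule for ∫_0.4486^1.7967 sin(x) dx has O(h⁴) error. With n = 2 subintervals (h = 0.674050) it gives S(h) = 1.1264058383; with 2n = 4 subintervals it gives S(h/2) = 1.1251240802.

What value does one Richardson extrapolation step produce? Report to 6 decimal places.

1.125039

Method order is 4; weight 2^4 = 16.
Top: 16(1.1251240802) − (1.1264058383) = 16.8755794449
Denominator 16 − 1 = 15.
So the Richardson estimate is 1.1250386297.
Shift from A(h/2): −0.0000854505.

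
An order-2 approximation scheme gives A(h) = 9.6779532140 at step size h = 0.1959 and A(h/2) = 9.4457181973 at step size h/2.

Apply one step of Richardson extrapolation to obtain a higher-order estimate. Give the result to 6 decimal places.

9.368307

r = 2, so 2^r = 4.
Difference of the inputs: 9.4457181973 − 9.6779532140 = -0.2322350167
Divide by 2^2 − 1 = 3: (-0.2322350167)/3 = -0.0774116722
R = 9.4457181973 − 0.0774116722 = 9.3683065251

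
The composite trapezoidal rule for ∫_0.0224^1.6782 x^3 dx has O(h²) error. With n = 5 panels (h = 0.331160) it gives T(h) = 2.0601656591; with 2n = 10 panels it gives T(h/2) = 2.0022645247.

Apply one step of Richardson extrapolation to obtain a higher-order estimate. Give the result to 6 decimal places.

Method order is 2; weight 2^2 = 4.
Numerator 4·A(h/2) − A(h) = 4·2.0022645247 − 2.0601656591 = 5.9488924397
Divide by 2^2 − 1 = 3.
R = 5.9488924397/3 = 1.9829641466

1.982964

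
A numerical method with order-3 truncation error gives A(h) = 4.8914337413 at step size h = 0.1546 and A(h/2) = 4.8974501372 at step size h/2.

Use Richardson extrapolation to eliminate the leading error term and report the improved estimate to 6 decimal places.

Leading term ∝ h^3; use weight 8 = 2^3.
8·4.8974501372 = 39.1796010976; subtract 4.8914337413 → 34.2881673563
Denominator 8 − 1 = 7.
(8·4.8974501372 − 4.8914337413)/(8 − 1) = 4.8983096223

4.898310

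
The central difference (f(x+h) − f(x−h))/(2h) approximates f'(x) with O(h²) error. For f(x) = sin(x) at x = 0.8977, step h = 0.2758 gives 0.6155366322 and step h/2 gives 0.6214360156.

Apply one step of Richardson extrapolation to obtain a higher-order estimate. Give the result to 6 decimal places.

0.623402

With r = 2 the leading error scales as h^2, so the weight is 2^2 = 4.
2^2 × A(h/2) = 2.4857440624; minus A(h) gives 1.8702074302.
1.8702074302 ÷ 3 = 0.6234024767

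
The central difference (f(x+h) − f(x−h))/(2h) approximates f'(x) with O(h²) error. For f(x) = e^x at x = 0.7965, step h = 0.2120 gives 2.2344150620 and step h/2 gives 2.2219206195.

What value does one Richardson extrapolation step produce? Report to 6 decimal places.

r = 2, so 2^r = 4.
4×2.2219206195 − 2.2344150620 = 6.6532674160
(4×2.2219206195 − 2.2344150620)/(4 − 1) = 2.2177558053
Correction |R − A(h/2)| = 4.165e-03; gap |A(h/2) − A(h)| = 1.249e-02.

2.217756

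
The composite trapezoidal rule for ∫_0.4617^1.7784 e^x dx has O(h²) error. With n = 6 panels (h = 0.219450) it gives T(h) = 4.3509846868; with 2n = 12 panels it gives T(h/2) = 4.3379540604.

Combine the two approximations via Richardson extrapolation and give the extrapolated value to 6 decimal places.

4.333611

r = 2, so 2^r = 4.
4 × 4.3379540604 − 4.3509846868 = 13.0008315548
Denominator 4 − 1 = 3.
Result: 4.3336105183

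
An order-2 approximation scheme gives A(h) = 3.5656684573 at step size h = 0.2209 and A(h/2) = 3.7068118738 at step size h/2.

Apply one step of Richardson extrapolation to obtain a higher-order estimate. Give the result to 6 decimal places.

3.753860

Leading term ∝ h^2; use weight 4 = 2^2.
Difference of the inputs: 3.7068118738 − 3.5656684573 = 0.1411434165
Correction (A(h/2) − A(h))/(4 − 1) = 0.1411434165/3 = 0.0470478055
R = A(h/2) + (A(h/2) − A(h))/3 = 3.7068118738 + 0.0470478055 = 3.7538596793
Gap between inputs: 1.411e-01; correction applied: +0.0470478055.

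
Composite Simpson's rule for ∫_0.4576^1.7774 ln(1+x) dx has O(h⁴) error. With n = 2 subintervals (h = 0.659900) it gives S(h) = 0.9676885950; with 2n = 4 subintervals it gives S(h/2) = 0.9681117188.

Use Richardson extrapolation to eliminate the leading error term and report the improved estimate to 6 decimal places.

Leading term ∝ h^4; use weight 16 = 2^4.
Weighted: 15.4897875008 − 0.9676885950 = 14.5220989058
Divide by 2^4 − 1 = 15.
(16×0.9681117188 − 0.9676885950)/(16 − 1) = 0.9681399271
Gap between inputs: 4.231e-04; correction applied: +0.0000282083.

0.968140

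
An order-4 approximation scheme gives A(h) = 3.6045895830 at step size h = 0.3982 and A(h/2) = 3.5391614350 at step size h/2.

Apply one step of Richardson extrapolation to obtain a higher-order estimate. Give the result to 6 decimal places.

3.534800

With r = 4 the leading error scales as h^4, so the weight is 2^4 = 16.
Weighted: 56.6265829600 − 3.6045895830 = 53.0219933770
Denominator 16 − 1 = 15.
R = 53.0219933770/15 = 3.5347995585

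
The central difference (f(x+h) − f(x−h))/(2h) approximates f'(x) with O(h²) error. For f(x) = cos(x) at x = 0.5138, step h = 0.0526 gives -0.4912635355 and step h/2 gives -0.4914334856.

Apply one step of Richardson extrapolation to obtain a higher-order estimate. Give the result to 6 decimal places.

-0.491490

Method order is 2; weight 2^2 = 4.
Weighted: (-1.9657339424) − (-0.4912635355) = -1.4744704069
(4 × (-0.4914334856) − (-0.4912635355))/(4 − 1) = -0.4914901356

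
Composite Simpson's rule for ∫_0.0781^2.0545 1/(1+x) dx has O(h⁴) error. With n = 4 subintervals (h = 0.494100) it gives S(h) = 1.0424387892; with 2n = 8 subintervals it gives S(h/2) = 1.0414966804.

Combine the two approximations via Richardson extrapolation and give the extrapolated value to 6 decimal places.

Order 4 gives 2^r = 16 and 2^r − 1 = 15.
Numerator 16×A(h/2) − A(h) = 16×1.0414966804 − 1.0424387892 = 15.6215080972
Denominator 16 − 1 = 15.
So the Richardson estimate is 1.0414338731.
Gap between inputs: 9.421e-04; correction applied: −0.0000628073.

1.041434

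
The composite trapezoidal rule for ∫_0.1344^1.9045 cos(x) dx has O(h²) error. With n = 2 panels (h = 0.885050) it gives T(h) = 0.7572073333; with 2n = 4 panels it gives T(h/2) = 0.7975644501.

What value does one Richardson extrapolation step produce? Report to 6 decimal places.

0.811017

The method has order 2: 2^2 = 4.
Numerator 4 × A(h/2) − A(h) = 4 × 0.7975644501 − 0.7572073333 = 2.4330504671
(4 × 0.7975644501 − 0.7572073333)/(4 − 1) = 0.8110168224
Correction |R − A(h/2)| = 1.345e-02; gap |A(h/2) − A(h)| = 4.036e-02.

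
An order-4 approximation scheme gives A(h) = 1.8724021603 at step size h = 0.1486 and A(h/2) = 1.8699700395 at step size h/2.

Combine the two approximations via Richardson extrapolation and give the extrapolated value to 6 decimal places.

1.869808

Method order is 4; weight 2^4 = 16.
16*1.8699700395 = 29.9195206320; subtract 1.8724021603 → 28.0471184717
Denominator 16 − 1 = 15.
So the Richardson estimate is 1.8698078981.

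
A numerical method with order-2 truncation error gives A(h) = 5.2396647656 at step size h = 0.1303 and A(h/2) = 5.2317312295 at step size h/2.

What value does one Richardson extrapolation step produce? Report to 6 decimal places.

Order 2 gives 2^r = 4 and 2^r − 1 = 3.
Numerator 4*A(h/2) − A(h) = 4*5.2317312295 − 5.2396647656 = 15.6872601524
15.6872601524 ÷ 3 = 5.2290867175

5.229087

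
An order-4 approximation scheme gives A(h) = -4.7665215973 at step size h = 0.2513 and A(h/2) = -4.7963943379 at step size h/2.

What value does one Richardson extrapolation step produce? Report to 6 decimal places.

r = 4: numerator weight 16, denominator 15.
Weighted: (-76.7423094064) − (-4.7665215973) = -71.9757878091
Divide by 2^4 − 1 = 15.
(16×(-4.7963943379) − (-4.7665215973))/(16 − 1) = -4.7983858539
Gap between inputs: 2.987e-02; correction applied: −0.0019915160.

-4.798386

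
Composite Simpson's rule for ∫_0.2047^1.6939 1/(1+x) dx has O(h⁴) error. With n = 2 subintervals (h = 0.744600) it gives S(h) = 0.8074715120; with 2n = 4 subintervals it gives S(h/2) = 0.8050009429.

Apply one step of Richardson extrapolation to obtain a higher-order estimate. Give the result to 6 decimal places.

0.804836

Order 4 gives 2^r = 16 and 2^r − 1 = 15.
Weighted: 12.8800150864 − 0.8074715120 = 12.0725435744
Divide by 2^4 − 1 = 15.
R = 12.0725435744/15 = 0.8048362383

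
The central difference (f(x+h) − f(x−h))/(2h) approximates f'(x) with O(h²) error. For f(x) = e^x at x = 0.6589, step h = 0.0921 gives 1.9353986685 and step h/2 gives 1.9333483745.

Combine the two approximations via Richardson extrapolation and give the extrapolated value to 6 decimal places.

1.932665

r = 2, so 2^r = 4.
4 × 1.9333483745 = 7.7333934980; 7.7333934980 − 1.9353986685 = 5.7979948295
Divide by 2^2 − 1 = 3.
Extrapolated: 5.7979948295 / 3 = 1.9326649432
Correction |R − A(h/2)| = 6.834e-04; gap |A(h/2) − A(h)| = 2.050e-03.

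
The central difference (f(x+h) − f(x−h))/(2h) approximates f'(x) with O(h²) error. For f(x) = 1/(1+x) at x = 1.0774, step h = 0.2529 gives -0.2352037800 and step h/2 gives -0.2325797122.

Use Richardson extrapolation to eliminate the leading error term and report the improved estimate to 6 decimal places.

r = 2: numerator weight 4, denominator 3.
4·(-0.2325797122) = -0.9303188488; subtract (-0.2352037800) → -0.6951150688
(4·(-0.2325797122) − (-0.2352037800))/(4 − 1) = -0.2317050229
Gap between inputs: 2.624e-03; correction applied: +0.0008746893.

-0.231705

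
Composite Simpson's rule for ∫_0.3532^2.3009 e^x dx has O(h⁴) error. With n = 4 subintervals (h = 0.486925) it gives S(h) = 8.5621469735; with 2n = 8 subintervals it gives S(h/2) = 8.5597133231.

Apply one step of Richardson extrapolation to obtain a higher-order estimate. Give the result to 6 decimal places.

Order 4 gives 2^r = 16 and 2^r − 1 = 15.
Weighted: 136.9554131696 − 8.5621469735 = 128.3932661961
Extrapolated: 128.3932661961 / 15 = 8.5595510797

8.559551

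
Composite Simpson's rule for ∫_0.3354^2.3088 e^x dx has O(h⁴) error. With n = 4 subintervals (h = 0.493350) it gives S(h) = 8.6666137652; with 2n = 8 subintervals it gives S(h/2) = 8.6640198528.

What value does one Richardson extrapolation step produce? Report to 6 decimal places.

8.663847

Leading term ∝ h^4; use weight 16 = 2^4.
16*8.6640198528 = 138.6243176448; subtract 8.6666137652 → 129.9577038796
129.9577038796 ÷ 15 = 8.6638469253
Gap between inputs: 2.594e-03; correction applied: −0.0001729275.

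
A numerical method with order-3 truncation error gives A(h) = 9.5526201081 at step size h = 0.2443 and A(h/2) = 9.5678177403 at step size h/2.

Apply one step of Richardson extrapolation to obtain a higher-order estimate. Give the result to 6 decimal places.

9.569989

With r = 3 the leading error scales as h^3, so the weight is 2^3 = 8.
Difference of the inputs: 9.5678177403 − 9.5526201081 = 0.0151976322
Correction (A(h/2) − A(h))/(8 − 1) = 0.0151976322/7 = 0.0021710903
R = 9.5678177403 + 0.0021710903 = 9.5699888306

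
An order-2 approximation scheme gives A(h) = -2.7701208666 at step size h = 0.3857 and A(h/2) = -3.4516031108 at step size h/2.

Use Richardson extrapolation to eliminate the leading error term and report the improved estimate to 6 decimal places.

r = 2, so 2^r = 4.
2^2·A(h/2) = -13.8064124432; minus A(h) gives -11.0362915766.
Divide by 2^2 − 1 = 3.
So the Richardson estimate is -3.6787638589.

-3.678764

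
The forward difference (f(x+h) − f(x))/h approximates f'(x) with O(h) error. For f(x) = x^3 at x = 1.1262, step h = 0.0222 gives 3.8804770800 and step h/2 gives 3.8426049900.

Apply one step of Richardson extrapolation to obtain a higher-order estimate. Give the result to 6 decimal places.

3.804733

Leading term ∝ h^1; use weight 2 = 2^1.
2·3.8426049900 = 7.6852099800; subtract 3.8804770800 → 3.8047329000
Divide by 2^1 − 1 = 1.
So the Richardson estimate is 3.8047329000.
Correction |R − A(h/2)| = 3.787e-02; gap |A(h/2) − A(h)| = 3.787e-02.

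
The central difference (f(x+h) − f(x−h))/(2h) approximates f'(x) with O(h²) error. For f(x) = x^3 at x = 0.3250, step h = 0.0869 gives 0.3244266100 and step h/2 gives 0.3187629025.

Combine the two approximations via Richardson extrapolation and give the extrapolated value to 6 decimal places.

0.316875

Order 2 gives 2^r = 4 and 2^r − 1 = 3.
2^2×A(h/2) = 1.2750516100; minus A(h) gives 0.9506250000.
0.9506250000 ÷ 3 = 0.3168750000
Correction |R − A(h/2)| = 1.888e-03; gap |A(h/2) − A(h)| = 5.664e-03.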